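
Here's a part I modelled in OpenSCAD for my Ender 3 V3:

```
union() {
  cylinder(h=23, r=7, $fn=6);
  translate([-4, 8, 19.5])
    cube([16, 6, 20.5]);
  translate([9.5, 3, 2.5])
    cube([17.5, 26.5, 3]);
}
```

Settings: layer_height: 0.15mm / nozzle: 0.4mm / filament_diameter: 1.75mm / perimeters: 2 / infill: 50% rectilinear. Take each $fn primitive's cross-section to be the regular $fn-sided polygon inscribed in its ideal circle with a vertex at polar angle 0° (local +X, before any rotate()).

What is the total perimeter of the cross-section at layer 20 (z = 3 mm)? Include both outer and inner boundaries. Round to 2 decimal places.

130.00 mm

At z = 3 mm: the cylinder: section is a regular 6-gon, circumradius r=7 (perimeter = 2·6·7.000·sin(180°/6) = 42.00 mm); the cube at (-4, 8) is absent (z outside [19.5, 40]); the 17.5×26.5 cube at (9.5, 3) contributes its full rectangle (perimeter 88.00 mm); Combining (union): the 2 present regions are separate (no shared area or edge), so areas and boundary lengths simply add and each stays a separate island — boundary = 130.00 mm. Overall, the cross-section has 2 separate islands. Total boundary length (outer) = 130.00 mm.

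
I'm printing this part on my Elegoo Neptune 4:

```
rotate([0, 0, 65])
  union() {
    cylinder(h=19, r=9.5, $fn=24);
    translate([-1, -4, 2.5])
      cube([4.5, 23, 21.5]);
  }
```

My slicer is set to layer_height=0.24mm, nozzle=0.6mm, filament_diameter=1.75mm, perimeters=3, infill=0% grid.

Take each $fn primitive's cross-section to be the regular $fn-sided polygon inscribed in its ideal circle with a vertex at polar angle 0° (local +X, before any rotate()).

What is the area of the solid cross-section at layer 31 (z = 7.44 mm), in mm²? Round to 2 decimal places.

At z = 7.44 mm: the r=9.5 cylinder contributes a regular 24-gon of circumradius 9.5 (area = (24/2)·9.500²·sin(360°/24) = 280.30 mm²); the cube at (-1, -4) is present — its section is the full 4.5×23 rectangle (area 103.50 mm²); Combining (union): the regions partially overlap — summed areas 383.80 mm² minus the doubly-counted overlap 59.72 mm² gives 324.08 mm² — area = 324.08 mm²; (rotated 65° about Z; rotation is an isometry so areas/perimeters/island counts are preserved). Overall, the cross-section is a single solid region. Net area = 324.08 mm².

324.08 mm²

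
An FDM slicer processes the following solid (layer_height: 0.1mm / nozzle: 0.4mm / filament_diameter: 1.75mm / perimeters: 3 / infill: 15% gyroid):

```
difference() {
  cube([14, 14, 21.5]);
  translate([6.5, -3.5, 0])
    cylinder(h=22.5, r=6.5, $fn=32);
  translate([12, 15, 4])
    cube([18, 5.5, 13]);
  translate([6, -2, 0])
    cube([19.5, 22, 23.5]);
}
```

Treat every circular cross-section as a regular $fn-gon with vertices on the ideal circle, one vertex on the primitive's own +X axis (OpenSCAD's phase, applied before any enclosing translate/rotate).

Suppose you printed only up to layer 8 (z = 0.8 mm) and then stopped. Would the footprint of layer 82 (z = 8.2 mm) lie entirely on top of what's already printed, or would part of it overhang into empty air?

entirely on top

Compare the two slices. At z = 0.8: the cube is present — its section is the full 14×14 rectangle (area 196.00 mm²); the r=6.5 cylinder at (6.5, -3.5) gives a regular 32-gon of circumradius 6.5 (constant along its height) (area = (32/2)·6.500²·sin(360°/32) = 131.88 mm²); the cube at (12, 15) does not reach this height (z outside [4, 17]); the cube at (6, -2) (footprint 19.5×22) is included at this height (area 429.00 mm²); Subtracting the remaining from the first: starting from the 14×14 cube (196.00 mm²), the r=6.5 cylinder at (6.5, -3.5) partially overlaps it — only the 22.90 mm² overlap (of its 131.88 mm²) is removed, clipping the outline; the 19.5×22 cube at (6, -2) partially overlaps it — only the 99.06 mm² overlap (of its 429.00 mm²) is removed, clipping the outline — area = 74.04 mm². At z = 8.2: the cube (footprint 14×14) is included at this height (area 196.00 mm²); the r=6.5 cylinder at (6.5, -3.5) gives a regular 32-gon of circumradius 6.5 (constant along its height) (area = (32/2)·6.500²·sin(360°/32) = 131.88 mm²); the 18×5.5 cube at (12, 15) contributes its full rectangle (area 99.00 mm²); the 19.5×22 cube at (6, -2) contributes its full rectangle (area 429.00 mm²); After the difference (first − rest): starting from the 14×14 cube (196.00 mm²), the r=6.5 cylinder at (6.5, -3.5) partially overlaps it — only the 22.90 mm² overlap (of its 131.88 mm²) is removed, clipping the outline; the 18×5.5 cube at (12, 15) misses the remaining region (no effect); the 19.5×22 cube at (6, -2) partially overlaps it — only the 99.06 mm² overlap (of its 429.00 mm²) is removed, clipping the outline — area = 74.04 mm². Checking containment: the cross-section at z = 8.2 is a subset of the cross-section at z = 0.8.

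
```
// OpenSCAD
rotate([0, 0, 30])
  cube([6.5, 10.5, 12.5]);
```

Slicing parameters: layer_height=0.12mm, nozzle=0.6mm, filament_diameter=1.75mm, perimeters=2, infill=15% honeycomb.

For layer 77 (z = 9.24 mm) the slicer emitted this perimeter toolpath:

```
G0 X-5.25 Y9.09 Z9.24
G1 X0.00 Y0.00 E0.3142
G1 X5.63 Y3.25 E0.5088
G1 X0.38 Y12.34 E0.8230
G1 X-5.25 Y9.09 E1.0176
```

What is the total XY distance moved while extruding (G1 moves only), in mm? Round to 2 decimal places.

34.00 mm

Sum the Euclidean lengths of each G1 segment: total = 34.00 mm.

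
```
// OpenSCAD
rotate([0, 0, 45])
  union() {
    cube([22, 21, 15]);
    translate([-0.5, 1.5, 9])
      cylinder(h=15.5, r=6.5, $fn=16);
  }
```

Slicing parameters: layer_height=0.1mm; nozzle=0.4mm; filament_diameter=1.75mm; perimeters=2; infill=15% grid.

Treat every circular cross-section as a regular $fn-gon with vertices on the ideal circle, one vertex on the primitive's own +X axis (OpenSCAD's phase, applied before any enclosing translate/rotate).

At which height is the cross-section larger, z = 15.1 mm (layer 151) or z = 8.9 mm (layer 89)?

layer 89 (z = 8.9 mm)

Layer 151 (z = 15.1): the cube is absent (z outside [0, 15]); the r=6.5 cylinder at (-0.5, 1.5) gives a regular 16-gon of circumradius 6.5 (constant along its height) (area = (16/2)·6.500²·sin(360°/16) = 129.35 mm²); Taking the union: only the r=6.5 cylinder at (-0.5, 1.5) is present, so the union is just that shape — area = 129.35 mm²; (rotated 45° about Z; rotation is an isometry so areas/perimeters/island counts are preserved). So its area = 129.35 mm². Layer 89 (z = 8.9): the cube is present — its section is the full 22×21 rectangle (area 462.00 mm²); the cylinder at (-0.5, 1.5) is absent (z outside [9, 24.5]); Merging all regions: only the 22×21 cube is present, so the union is just that shape — area = 462.00 mm²; (rotated 45° about Z; rotation is an isometry so areas/perimeters/island counts are preserved). So its area = 462.00 mm². Layer 89 is larger (462.00 vs 129.35 mm²).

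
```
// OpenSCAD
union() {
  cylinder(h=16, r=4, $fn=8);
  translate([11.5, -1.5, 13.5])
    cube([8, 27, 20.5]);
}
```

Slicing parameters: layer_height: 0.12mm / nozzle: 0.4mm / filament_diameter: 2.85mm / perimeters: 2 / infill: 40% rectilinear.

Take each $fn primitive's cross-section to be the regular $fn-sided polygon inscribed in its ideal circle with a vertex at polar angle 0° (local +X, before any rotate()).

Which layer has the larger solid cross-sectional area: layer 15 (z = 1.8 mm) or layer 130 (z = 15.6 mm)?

Layer 15 (z = 1.8): the r=4 cylinder contributes a regular 8-gon of circumradius 4 (area = (8/2)·4.000²·sin(360°/8) = 45.25 mm²); the cube at (11.5, -1.5) is absent (z outside [13.5, 34]); Taking the union: only the r=4 cylinder is present, so the union is just that shape — area = 45.25 mm². So its area = 45.25 mm². Layer 130 (z = 15.6): the r=4 cylinder gives a regular 8-gon of circumradius 4 (constant along its height) (area = (8/2)·4.000²·sin(360°/8) = 45.25 mm²); the 8×27 cube at (11.5, -1.5) contributes its full rectangle (area 216.00 mm²); Merging all regions: the 2 present regions are separate (no shared area or edge), so areas and boundary lengths simply add and each stays a separate island — area = 261.25 mm². So its area = 261.25 mm². Layer 130 is larger (261.25 vs 45.25 mm²).

layer 130 (z = 15.6 mm)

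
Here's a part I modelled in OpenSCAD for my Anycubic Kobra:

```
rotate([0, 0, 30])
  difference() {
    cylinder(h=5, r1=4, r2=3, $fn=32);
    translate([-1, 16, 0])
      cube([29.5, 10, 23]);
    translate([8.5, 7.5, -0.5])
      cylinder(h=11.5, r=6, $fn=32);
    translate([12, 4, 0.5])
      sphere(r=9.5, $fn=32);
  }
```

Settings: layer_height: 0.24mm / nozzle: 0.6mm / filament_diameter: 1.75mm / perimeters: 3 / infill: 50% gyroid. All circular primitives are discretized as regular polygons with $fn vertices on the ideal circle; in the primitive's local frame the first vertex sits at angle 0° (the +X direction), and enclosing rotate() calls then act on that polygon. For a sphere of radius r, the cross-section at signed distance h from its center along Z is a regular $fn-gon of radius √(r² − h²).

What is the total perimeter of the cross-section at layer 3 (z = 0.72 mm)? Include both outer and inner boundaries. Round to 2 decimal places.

At z = 0.72 mm: the cone (r1=4→r2=3) has section circumradius 3.856 here — a regular 32-gon (perimeter = 2·32·3.856·sin(180°/32) = 24.19 mm); the 29.5×10 cube at (-1, 16) contributes its full rectangle (perimeter 79.00 mm); the r=6 cylinder at (8.5, 7.5) gives a regular 32-gon of circumradius 6 (constant along its height) (perimeter = 2·32·6.000·sin(180°/32) = 37.64 mm); the r=9.5 sphere at (12, 4) contributes a regular 32-gon of circumradius √(9.5²−0.22²) = 9.497 (perimeter = 2·32·9.497·sin(180°/32) = 59.58 mm); Subtracting the remaining from the first: starting from the cone, the 29.5×10 cube at (-1, 16) misses the remaining region (no effect); the r=6 cylinder at (8.5, 7.5) misses the remaining region (no effect); the r=9.5 sphere at (12, 4) partially overlaps it — only the 1.65 mm² overlap (of its 281.56 mm²) is removed, clipping the outline — boundary = 24.06 mm; (rotated 30° about Z; rotation is an isometry so areas/perimeters/island counts are preserved). Overall, the cross-section is a single solid region. Total boundary length (outer) = 24.06 mm.

24.06 mm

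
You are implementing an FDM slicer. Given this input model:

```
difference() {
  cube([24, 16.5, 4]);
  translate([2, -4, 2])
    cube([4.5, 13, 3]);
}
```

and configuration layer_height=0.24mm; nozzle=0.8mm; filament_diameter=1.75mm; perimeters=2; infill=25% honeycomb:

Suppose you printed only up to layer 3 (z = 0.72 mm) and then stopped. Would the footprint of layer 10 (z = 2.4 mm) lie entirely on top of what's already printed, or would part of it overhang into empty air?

Compare the two slices. At z = 0.72: the 24×16.5 cube contributes its full rectangle (area 396.00 mm²); the cube at (2, -4) does not reach this height (z outside [2, 5]); Taking the first minus the rest: none of the subtracted shapes is present at this height, so the 24×16.5 cube is unchanged — area = 396.00 mm². At z = 2.4: the 24×16.5 cube contributes its full rectangle (area 396.00 mm²); the cube at (2, -4) is present — its section is the full 4.5×13 rectangle (area 58.50 mm²); Subtracting the remaining from the first: starting from the 24×16.5 cube (396.00 mm²), the 4.5×13 cube at (2, -4) partially overlaps it — only the 40.50 mm² overlap (of its 58.50 mm²) is removed, clipping the outline — area = 355.50 mm². Checking containment: the cross-section at z = 2.4 is a subset of the cross-section at z = 0.72.

entirely on top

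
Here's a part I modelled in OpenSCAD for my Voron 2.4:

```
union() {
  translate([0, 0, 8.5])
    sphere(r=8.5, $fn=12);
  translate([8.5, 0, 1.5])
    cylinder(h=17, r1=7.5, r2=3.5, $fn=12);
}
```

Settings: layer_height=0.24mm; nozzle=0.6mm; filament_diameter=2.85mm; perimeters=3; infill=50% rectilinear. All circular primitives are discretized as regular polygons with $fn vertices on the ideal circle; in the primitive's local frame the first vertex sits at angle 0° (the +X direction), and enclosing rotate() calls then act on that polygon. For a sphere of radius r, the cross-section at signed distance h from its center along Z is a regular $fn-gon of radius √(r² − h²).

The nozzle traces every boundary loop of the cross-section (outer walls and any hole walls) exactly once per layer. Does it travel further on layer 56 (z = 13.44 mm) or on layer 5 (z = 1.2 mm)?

layer 56 (z = 13.44 mm)

Layer 56 (z = 13.44): the sphere: section is a regular 12-gon, circumradius = √(r²−h²) = √(8.5²−4.94²) = 6.917 (perimeter = 2·12·6.917·sin(180°/12) = 42.97 mm); the cone at (8.5, 0): at t=0.702 of its height the radius interpolates to r₁+(r₂−r₁)t = 4.691, giving a regular 12-gon of that circumradius (perimeter = 2·12·4.691·sin(180°/12) = 29.14 mm); Taking the union: the regions partially overlap (shared area 14.28 mm²), so the edge portions inside another operand are dropped and the merged outline is re-measured after clipping — boundary = 55.69 mm. So its perimeter = 55.69 mm. Layer 5 (z = 1.2): the r=8.5 sphere contributes a regular 12-gon of circumradius √(8.5²−7.3²) = 4.354 (perimeter = 2·12·4.354·sin(180°/12) = 27.05 mm); the cone at (8.5, 0) is absent (z outside [1.5, 18.5]); Merging all regions: only the r=8.5 sphere is present, so the union is just that shape — boundary = 27.05 mm. So its perimeter = 27.05 mm. Layer 56 is larger (55.69 vs 27.05 mm).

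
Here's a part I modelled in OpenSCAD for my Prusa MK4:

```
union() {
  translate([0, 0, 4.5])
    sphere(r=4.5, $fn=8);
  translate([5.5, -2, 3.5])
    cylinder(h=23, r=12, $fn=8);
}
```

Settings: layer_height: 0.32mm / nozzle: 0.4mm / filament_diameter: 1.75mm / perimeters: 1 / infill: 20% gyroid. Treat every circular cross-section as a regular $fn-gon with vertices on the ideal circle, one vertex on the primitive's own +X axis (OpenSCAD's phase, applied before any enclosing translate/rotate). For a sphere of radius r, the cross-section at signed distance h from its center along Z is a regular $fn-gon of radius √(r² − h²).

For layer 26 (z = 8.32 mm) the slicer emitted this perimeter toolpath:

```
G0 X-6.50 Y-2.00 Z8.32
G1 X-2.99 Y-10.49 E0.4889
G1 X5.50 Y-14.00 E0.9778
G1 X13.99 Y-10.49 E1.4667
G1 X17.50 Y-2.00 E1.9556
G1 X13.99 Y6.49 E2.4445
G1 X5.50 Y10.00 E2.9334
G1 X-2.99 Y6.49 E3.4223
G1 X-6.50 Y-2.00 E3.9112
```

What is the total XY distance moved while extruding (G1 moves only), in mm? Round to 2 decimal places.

Sum the Euclidean lengths of each G1 segment: total = 73.50 mm.

73.50 mm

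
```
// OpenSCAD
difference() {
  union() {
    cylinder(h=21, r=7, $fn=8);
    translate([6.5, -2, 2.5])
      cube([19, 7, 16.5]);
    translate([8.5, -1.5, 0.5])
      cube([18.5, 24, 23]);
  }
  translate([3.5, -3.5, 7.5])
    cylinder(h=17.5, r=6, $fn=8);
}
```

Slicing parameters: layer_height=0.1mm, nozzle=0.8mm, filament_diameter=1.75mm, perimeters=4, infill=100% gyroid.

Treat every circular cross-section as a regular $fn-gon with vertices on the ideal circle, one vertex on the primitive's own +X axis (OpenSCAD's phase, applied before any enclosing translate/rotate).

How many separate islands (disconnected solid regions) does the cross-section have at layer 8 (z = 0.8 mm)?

At z = 0.8 mm: the cylinder: section is a regular 8-gon, circumradius r=7; the cube at (6.5, -2) is not intersected at this z (z outside [2.5, 19]); the 18.5×24 cube at (8.5, -1.5) contributes its full rectangle; Taking the union: the 2 present regions are separate (no shared area or edge), so areas and boundary lengths simply add and each stays a separate island — 2 connected regions; the cylinder at (3.5, -3.5) is not intersected at this z (z outside [7.5, 25]); Subtracting the remaining from the first: none of the subtracted shapes is present at this height, so that combined region is unchanged — 2 connected regions. Overall, the cross-section has 2 separate islands. Island count = 2.

2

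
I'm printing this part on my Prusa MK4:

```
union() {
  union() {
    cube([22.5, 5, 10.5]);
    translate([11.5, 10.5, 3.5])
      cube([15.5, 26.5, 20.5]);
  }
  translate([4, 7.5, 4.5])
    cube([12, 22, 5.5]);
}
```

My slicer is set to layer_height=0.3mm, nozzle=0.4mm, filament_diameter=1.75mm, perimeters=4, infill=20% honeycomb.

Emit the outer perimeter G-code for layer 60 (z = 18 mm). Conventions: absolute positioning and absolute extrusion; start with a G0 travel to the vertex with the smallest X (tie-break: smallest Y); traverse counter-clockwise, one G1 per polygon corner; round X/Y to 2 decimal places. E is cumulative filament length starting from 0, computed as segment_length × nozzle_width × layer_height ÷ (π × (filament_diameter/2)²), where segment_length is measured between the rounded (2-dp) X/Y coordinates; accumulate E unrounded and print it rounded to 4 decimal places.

G0 X11.50 Y10.50 Z18.00
G1 X27.00 Y10.50 E0.7733
G1 X27.00 Y37.00 E2.0954
G1 X11.50 Y37.00 E2.8687
G1 X11.50 Y10.50 E4.1908

At z = 18 mm: the cube is absent (z outside [0, 10.5]); the cube at (11.5, 10.5) is present — its section is the full 15.5×26.5 rectangle; Combining (union): only the 15.5×26.5 cube at (11.5, 10.5) is present, so the union is just that shape — 1 connected region; the cube at (4, 7.5) is not intersected at this z (z outside [4.5, 10]); Combining (union): only the result so far is present, so the union is just that shape — 1 connected region. The outline is a single polygon with 4 vertices. Extrusion per mm of travel: 0.4 × 0.3 / (π × 0.875²) = 0.049890. Accumulating E over each segment gives final E = 4.1908.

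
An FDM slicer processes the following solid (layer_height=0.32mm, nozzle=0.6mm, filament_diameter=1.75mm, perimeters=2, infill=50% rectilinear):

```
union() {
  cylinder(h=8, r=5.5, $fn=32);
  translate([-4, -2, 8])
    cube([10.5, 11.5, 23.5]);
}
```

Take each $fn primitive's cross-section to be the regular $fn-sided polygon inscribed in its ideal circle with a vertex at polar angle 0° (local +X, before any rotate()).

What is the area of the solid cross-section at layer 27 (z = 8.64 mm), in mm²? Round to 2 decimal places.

120.75 mm²

At z = 8.64 mm: the cylinder is absent (z outside [0, 8]); the cube at (-4, -2) is present — its section is the full 10.5×11.5 rectangle (area 120.75 mm²); Taking the union: only the 10.5×11.5 cube at (-4, -2) is present, so the union is just that shape — area = 120.75 mm². Overall, the cross-section is a single solid region. Net area = 120.75 mm².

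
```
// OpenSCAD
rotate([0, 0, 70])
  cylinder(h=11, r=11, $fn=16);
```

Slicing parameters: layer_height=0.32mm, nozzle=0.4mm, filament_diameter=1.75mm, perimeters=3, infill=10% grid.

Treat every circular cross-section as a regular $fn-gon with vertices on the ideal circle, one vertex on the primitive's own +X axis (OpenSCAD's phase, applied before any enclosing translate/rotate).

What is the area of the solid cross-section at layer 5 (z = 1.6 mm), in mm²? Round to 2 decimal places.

370.44 mm²

At z = 1.6 mm: the r=11 cylinder contributes a regular 16-gon of circumradius 11 (area = (16/2)·11.000²·sin(360°/16) = 370.44 mm²); (whole slice rotated 70° about Z — lengths, areas and connectivity unchanged). Overall, the cross-section is a single solid region. Net area = 370.44 mm².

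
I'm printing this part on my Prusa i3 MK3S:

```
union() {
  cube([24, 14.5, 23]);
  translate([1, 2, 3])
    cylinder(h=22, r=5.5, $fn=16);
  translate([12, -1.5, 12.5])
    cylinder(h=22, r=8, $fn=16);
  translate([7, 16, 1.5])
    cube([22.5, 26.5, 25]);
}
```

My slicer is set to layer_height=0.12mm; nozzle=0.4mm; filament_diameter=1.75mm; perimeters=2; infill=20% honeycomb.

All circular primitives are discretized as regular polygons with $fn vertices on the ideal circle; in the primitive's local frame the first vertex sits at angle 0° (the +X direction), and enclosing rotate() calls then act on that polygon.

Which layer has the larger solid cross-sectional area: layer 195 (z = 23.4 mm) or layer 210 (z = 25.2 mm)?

layer 195 (z = 23.4 mm)

Layer 195 (z = 23.4): the cube is not intersected at this z (z outside [0, 23]); the r=5.5 cylinder at (1, 2) contributes a regular 16-gon of circumradius 5.5 (area = (16/2)·5.500²·sin(360°/16) = 92.61 mm²); the cylinder at (12, -1.5): section is a regular 16-gon, circumradius r=8 (area = (16/2)·8.000²·sin(360°/16) = 195.93 mm²); the 22.5×26.5 cube at (7, 16) contributes its full rectangle (area 596.25 mm²); Combining (union): the regions partially overlap — summed areas 884.79 mm² minus the doubly-counted overlap 7.86 mm² gives 876.93 mm² — area = 876.93 mm². So its area = 876.93 mm². Layer 210 (z = 25.2): the cube is not intersected at this z (z outside [0, 23]); the cylinder at (1, 2) does not reach this height (z outside [3, 25]); the r=8 cylinder at (12, -1.5) contributes a regular 16-gon of circumradius 8 (area = (16/2)·8.000²·sin(360°/16) = 195.93 mm²); the cube at (7, 16) (footprint 22.5×26.5) is included at this height (area 596.25 mm²); Combining (union): the 2 present regions are separate (no shared area or edge), so areas and boundary lengths simply add and each stays a separate island — area = 792.18 mm². So its area = 792.18 mm². Layer 195 is larger (876.93 vs 792.18 mm²).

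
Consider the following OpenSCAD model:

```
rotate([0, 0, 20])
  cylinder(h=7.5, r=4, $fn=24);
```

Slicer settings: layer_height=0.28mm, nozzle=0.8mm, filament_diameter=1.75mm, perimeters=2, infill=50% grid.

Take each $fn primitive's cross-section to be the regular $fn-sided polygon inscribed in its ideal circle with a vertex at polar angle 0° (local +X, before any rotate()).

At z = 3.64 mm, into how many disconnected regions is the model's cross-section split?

1

At z = 3.64 mm: the cylinder: section is a regular 24-gon, circumradius r=4; (rotated 20° about Z; rotation is an isometry so areas/perimeters/island counts are preserved). The result has 1 disconnected region.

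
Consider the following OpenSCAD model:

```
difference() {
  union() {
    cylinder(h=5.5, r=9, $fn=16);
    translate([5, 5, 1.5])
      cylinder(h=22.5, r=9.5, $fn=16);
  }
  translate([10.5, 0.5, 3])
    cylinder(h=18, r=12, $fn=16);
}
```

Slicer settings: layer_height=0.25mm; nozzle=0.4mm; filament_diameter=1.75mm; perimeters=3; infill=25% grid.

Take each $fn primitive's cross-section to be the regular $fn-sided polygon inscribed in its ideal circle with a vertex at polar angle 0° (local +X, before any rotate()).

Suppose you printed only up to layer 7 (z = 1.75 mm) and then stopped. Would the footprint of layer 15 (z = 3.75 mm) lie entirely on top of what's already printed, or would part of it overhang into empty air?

entirely on top

Compare the two slices. At z = 1.75: the cylinder: section is a regular 16-gon, circumradius r=9 (area = (16/2)·9.000²·sin(360°/16) = 247.98 mm²); the cylinder at (5, 5): section is a regular 16-gon, circumradius r=9.5 (area = (16/2)·9.500²·sin(360°/16) = 276.30 mm²); Combining (union): the regions partially overlap — summed areas 524.28 mm² minus the doubly-counted overlap 135.96 mm² gives 388.32 mm² — area = 388.32 mm²; the cylinder at (10.5, 0.5) is not intersected at this z (z outside [3, 21]); Subtracting the remaining from the first: none of the subtracted shapes is present at this height, so the result so far is unchanged — area = 388.32 mm². At z = 3.75: the r=9 cylinder gives a regular 16-gon of circumradius 9 (constant along its height) (area = (16/2)·9.000²·sin(360°/16) = 247.98 mm²); the r=9.5 cylinder at (5, 5) contributes a regular 16-gon of circumradius 9.5 (area = (16/2)·9.500²·sin(360°/16) = 276.30 mm²); Taking the union: the regions partially overlap — summed areas 524.28 mm² minus the doubly-counted overlap 135.96 mm² gives 388.32 mm² — area = 388.32 mm²; the cylinder at (10.5, 0.5): section is a regular 16-gon, circumradius r=12 (area = (16/2)·12.000²·sin(360°/16) = 440.85 mm²); Taking the first minus the rest: starting from that combined region (388.32 mm²), the r=12 cylinder at (10.5, 0.5) partially overlaps it — only the 224.89 mm² overlap (of its 440.85 mm²) is removed, clipping the outline — area = 163.43 mm². Checking containment: the cross-section at z = 3.75 is a subset of the cross-section at z = 1.75.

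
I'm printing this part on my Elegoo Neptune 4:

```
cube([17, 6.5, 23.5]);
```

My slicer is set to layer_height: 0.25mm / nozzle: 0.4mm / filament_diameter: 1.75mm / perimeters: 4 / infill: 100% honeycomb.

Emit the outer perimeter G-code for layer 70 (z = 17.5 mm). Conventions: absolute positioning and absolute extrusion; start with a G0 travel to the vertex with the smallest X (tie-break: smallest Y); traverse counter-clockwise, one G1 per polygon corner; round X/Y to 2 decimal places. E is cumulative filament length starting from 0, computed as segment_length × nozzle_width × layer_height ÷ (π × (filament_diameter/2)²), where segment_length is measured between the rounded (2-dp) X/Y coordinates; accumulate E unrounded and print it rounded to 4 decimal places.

G0 X0.00 Y0.00 Z17.50
G1 X17.00 Y0.00 E0.7068
G1 X17.00 Y6.50 E0.9770
G1 X0.00 Y6.50 E1.6838
G1 X0.00 Y0.00 E1.9540

At z = 17.5 mm: the cube is present — its section is the full 17×6.5 rectangle. The outline is a single polygon with 4 vertices. Extrusion per mm of travel: 0.4 × 0.25 / (π × 0.875²) = 0.041575. Accumulating E over each segment gives final E = 1.9540.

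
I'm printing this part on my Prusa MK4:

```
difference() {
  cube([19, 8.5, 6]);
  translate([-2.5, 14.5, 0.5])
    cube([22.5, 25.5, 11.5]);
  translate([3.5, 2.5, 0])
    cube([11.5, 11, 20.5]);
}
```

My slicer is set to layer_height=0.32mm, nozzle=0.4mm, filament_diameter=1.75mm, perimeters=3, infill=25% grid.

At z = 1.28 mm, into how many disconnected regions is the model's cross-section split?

1

At z = 1.28 mm: the cube (footprint 19×8.5) is included at this height; the cube at (-2.5, 14.5) is present — its section is the full 22.5×25.5 rectangle; the cube at (3.5, 2.5) is present — its section is the full 11.5×11 rectangle; Subtracting the remaining from the first: starting from the 19×8.5 cube, the 22.5×25.5 cube at (-2.5, 14.5) misses the remaining region (no effect); the 11.5×11 cube at (3.5, 2.5) partially overlaps it — only the 69.00 mm² overlap (of its 126.50 mm²) is removed, clipping the outline — 1 connected region. The result has 1 disconnected region.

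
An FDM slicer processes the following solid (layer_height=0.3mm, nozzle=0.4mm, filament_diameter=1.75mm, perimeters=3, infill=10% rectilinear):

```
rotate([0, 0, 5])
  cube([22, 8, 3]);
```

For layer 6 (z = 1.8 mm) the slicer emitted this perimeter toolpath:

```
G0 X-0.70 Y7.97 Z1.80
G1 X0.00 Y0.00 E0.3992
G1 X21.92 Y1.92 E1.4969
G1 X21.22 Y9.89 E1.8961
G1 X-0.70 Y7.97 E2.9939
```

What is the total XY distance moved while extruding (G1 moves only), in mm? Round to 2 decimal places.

60.01 mm

Sum the Euclidean lengths of each G1 segment: total = 60.01 mm.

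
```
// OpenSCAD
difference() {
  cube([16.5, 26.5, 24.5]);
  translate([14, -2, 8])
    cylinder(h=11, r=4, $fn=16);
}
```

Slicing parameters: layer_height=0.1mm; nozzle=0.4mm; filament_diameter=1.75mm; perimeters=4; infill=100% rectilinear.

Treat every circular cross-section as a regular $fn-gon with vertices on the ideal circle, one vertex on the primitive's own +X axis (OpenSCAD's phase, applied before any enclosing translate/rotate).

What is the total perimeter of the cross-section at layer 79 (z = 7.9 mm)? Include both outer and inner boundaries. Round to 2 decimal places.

86.00 mm

At z = 7.9 mm: the cube (footprint 16.5×26.5) is included at this height (perimeter 86.00 mm); the cylinder at (14, -2) is absent (z outside [8, 19]); Subtracting the remaining from the first: none of the subtracted shapes is present at this height, so the 16.5×26.5 cube is unchanged — boundary = 86.00 mm. Overall, the cross-section is a single solid region. Total boundary length (outer) = 86.00 mm.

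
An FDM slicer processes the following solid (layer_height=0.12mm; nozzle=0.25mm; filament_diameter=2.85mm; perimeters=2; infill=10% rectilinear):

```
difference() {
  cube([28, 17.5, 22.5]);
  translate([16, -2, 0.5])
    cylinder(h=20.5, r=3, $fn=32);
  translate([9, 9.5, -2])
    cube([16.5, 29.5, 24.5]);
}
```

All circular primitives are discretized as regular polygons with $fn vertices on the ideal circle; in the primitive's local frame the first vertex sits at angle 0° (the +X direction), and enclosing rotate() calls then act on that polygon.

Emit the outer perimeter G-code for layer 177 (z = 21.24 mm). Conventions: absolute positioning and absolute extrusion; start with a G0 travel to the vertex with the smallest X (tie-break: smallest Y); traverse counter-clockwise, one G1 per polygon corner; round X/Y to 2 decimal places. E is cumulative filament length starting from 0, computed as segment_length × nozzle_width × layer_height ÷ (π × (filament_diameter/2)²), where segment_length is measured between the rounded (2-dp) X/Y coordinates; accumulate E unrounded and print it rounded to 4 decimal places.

At z = 21.24 mm: the 28×17.5 cube contributes its full rectangle; the cylinder at (16, -2) is not intersected at this z (z outside [0.5, 21]); the cube at (9, 9.5) is present — its section is the full 16.5×29.5 rectangle; After the difference (first − rest): starting from the 28×17.5 cube, the 16.5×29.5 cube at (9, 9.5) partially overlaps it — only the 132.00 mm² overlap (of its 486.75 mm²) is removed, clipping the outline — 1 connected region. The outline is a single polygon with 8 vertices. Extrusion per mm of travel: 0.25 × 0.12 / (π × 1.425²) = 0.004703. Accumulating E over each segment gives final E = 0.5032.

G0 X0.00 Y0.00 Z21.24
G1 X28.00 Y0.00 E0.1317
G1 X28.00 Y17.50 E0.2140
G1 X25.50 Y17.50 E0.2257
G1 X25.50 Y9.50 E0.2633
G1 X9.00 Y9.50 E0.3409
G1 X9.00 Y17.50 E0.3786
G1 X0.00 Y17.50 E0.4209
G1 X0.00 Y0.00 E0.5032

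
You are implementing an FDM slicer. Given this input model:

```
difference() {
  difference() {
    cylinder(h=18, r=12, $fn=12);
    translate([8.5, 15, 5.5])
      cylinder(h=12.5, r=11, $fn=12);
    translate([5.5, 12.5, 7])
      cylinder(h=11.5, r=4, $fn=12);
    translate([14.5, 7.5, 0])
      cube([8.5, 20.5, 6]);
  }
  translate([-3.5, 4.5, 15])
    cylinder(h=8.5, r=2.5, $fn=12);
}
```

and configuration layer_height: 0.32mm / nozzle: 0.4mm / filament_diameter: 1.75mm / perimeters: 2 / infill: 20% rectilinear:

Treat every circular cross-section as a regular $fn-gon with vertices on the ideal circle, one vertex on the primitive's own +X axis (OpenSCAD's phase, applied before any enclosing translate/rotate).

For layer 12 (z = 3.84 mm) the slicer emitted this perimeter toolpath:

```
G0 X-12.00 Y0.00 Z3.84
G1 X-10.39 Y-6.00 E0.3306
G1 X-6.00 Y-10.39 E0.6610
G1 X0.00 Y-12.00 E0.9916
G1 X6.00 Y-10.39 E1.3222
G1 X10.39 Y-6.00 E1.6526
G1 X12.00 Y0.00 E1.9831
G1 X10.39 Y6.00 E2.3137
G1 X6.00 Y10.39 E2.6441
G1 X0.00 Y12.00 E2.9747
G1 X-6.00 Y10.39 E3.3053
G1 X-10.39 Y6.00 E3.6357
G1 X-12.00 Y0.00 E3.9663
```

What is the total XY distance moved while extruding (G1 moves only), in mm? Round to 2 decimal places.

74.53 mm

Sum the Euclidean lengths of each G1 segment: total = 74.53 mm.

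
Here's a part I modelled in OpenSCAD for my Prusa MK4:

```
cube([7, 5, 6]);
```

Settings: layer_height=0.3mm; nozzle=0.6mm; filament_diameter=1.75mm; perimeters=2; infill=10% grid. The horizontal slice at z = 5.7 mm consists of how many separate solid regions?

1

At z = 5.7 mm: the 7×5 cube contributes its full rectangle. The result has 1 disconnected region.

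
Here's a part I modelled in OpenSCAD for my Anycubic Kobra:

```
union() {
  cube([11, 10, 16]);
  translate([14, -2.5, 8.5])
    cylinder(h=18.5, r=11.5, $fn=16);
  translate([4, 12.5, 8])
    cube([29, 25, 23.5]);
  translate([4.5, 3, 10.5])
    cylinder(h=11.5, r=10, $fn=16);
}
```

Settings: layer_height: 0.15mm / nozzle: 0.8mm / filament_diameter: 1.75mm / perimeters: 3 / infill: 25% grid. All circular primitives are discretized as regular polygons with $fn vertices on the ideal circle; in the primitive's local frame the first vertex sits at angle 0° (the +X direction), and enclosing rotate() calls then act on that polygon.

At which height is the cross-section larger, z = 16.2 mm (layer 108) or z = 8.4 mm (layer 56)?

layer 108 (z = 16.2 mm)

Layer 108 (z = 16.2): the cube is absent (z outside [0, 16]); the r=11.5 cylinder at (14, -2.5) gives a regular 16-gon of circumradius 11.5 (constant along its height) (area = (16/2)·11.500²·sin(360°/16) = 404.88 mm²); the cube at (4, 12.5) (footprint 29×25) is included at this height (area 725.00 mm²); the cylinder at (4.5, 3): section is a regular 16-gon, circumradius r=10 (area = (16/2)·10.000²·sin(360°/16) = 306.15 mm²); Merging all regions: the regions partially overlap — summed areas 1436.03 mm² minus the doubly-counted overlap 131.79 mm² gives 1304.24 mm² — area = 1304.24 mm². So its area = 1304.24 mm². Layer 56 (z = 8.4): the 11×10 cube contributes its full rectangle (area 110.00 mm²); the cylinder at (14, -2.5) is not intersected at this z (z outside [8.5, 27]); the cube at (4, 12.5) (footprint 29×25) is included at this height (area 725.00 mm²); the cylinder at (4.5, 3) is not intersected at this z (z outside [10.5, 22]); Taking the union: the 2 present regions are separate (no shared area or edge), so areas and boundary lengths simply add and each stays a separate island — area = 835.00 mm². So its area = 835.00 mm². Layer 108 is larger (1304.24 vs 835.00 mm²).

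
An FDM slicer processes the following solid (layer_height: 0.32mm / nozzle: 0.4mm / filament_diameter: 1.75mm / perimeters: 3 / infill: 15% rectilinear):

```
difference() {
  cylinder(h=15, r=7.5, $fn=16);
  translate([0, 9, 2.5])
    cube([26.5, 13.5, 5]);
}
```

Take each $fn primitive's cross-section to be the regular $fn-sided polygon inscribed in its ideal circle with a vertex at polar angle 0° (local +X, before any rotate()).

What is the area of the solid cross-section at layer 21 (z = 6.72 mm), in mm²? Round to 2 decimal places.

172.21 mm²

At z = 6.72 mm: the cylinder: section is a regular 16-gon, circumradius r=7.5 (area = (16/2)·7.500²·sin(360°/16) = 172.21 mm²); the 26.5×13.5 cube at (0, 9) contributes its full rectangle (area 357.75 mm²); After the difference (first − rest): starting from the r=7.5 cylinder (172.21 mm²), the 26.5×13.5 cube at (0, 9) misses the remaining region (no effect) — area = 172.21 mm². Overall, the cross-section is a single solid region. Net area = 172.21 mm².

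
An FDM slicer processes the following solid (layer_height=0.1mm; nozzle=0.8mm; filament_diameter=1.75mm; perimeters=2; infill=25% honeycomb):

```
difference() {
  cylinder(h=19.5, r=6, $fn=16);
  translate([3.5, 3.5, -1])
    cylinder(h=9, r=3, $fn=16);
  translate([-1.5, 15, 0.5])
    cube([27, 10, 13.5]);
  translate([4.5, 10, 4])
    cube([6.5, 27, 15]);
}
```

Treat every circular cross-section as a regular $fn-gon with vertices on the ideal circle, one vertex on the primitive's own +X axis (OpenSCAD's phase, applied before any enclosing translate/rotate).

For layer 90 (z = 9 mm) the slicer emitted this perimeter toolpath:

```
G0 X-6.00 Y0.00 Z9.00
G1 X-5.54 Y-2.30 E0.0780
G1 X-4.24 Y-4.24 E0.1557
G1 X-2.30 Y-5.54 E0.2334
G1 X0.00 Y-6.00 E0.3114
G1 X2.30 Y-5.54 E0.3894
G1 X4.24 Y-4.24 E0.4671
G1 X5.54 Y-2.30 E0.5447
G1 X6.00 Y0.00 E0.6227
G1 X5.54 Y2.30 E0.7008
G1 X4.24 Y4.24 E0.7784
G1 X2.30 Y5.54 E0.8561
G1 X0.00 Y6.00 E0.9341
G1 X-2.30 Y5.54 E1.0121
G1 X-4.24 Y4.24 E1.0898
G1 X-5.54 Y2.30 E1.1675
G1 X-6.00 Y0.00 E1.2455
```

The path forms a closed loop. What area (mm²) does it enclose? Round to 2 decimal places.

Apply the shoelace formula to the sequence of (X, Y) vertices; enclosed area = 110.15 mm².

110.15 mm²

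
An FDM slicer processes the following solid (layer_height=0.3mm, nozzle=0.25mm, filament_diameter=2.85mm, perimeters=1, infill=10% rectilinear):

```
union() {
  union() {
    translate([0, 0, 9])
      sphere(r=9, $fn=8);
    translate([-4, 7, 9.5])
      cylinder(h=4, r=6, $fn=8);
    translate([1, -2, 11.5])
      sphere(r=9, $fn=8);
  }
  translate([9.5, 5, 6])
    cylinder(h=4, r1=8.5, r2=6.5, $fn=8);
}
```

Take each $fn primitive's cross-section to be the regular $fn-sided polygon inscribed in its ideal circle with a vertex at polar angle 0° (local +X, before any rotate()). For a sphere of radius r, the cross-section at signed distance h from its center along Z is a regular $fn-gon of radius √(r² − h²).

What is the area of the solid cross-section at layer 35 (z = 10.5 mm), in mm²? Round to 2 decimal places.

At z = 10.5 mm: the r=9 sphere slices to a regular 8-gon of circumradius 8.874 (√(r²−h²) with h=1.5 from center) (area = (8/2)·8.874²·sin(360°/8) = 222.74 mm²); the r=6 cylinder at (-4, 7) gives a regular 8-gon of circumradius 6 (constant along its height) (area = (8/2)·6.000²·sin(360°/8) = 101.82 mm²); the sphere at (1, -2): section is a regular 8-gon, circumradius = √(r²−h²) = √(9²−1²) = 8.944 (area = (8/2)·8.944²·sin(360°/8) = 226.27 mm²); Merging all regions: the regions partially overlap — summed areas 550.84 mm² minus the doubly-counted overlap 234.63 mm² gives 316.20 mm² — area = 316.20 mm²; the cone at (9.5, 5) does not reach this height (z outside [6, 10]); Combining (union): only the result so far is present, so the union is just that shape — area = 316.20 mm². Overall, the cross-section is a single solid region. Net area = 316.20 mm².

316.20 mm²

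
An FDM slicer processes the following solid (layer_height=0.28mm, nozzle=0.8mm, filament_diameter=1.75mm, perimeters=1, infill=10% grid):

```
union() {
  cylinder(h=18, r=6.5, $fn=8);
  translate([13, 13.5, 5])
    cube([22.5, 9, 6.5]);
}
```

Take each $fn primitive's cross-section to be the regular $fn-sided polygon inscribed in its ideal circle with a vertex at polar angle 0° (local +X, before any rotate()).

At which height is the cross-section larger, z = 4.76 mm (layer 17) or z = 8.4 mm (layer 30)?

layer 30 (z = 8.4 mm)

Layer 17 (z = 4.76): the r=6.5 cylinder contributes a regular 8-gon of circumradius 6.5 (area = (8/2)·6.500²·sin(360°/8) = 119.50 mm²); the cube at (13, 13.5) does not reach this height (z outside [5, 11.5]); Merging all regions: only the r=6.5 cylinder is present, so the union is just that shape — area = 119.50 mm². So its area = 119.50 mm². Layer 30 (z = 8.4): the cylinder: section is a regular 8-gon, circumradius r=6.5 (area = (8/2)·6.500²·sin(360°/8) = 119.50 mm²); the cube at (13, 13.5) is present — its section is the full 22.5×9 rectangle (area 202.50 mm²); Taking the union: the 2 present regions are separate (no shared area or edge), so areas and boundary lengths simply add and each stays a separate island — area = 322.00 mm². So its area = 322.00 mm². Layer 30 is larger (322.00 vs 119.50 mm²).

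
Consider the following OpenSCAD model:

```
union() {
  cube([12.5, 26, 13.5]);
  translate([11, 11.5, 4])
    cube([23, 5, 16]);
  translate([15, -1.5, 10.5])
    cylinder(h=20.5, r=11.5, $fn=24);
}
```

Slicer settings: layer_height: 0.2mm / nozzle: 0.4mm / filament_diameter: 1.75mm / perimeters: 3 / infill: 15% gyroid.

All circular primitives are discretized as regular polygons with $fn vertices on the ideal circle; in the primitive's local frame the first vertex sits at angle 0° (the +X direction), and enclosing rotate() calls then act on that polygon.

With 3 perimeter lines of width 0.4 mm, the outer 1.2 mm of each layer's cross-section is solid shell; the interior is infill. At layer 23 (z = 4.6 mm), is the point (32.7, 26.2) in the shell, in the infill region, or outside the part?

outside

At z = 4.6 mm: the 12.5×26 cube contributes its full rectangle; the 23×5 cube at (11, 11.5) contributes its full rectangle; the cylinder at (15, -1.5) does not reach this height (z outside [10.5, 31]); Merging all regions: the regions partially overlap (shared area 7.50 mm²), so overlapping operands fuse into one piece — 1 connected region. Overall, the cross-section is a single solid region. The nearest boundary edge runs (12.50, 16.50)→(34.00, 16.50); distance from the point to it = 9.70 mm. The point is not inside any of the regions above, so it lies outside the cross-section (9.70 mm from the nearest boundary).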